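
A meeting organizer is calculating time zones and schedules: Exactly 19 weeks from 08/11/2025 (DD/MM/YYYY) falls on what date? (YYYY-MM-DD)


Start: 2025-11-08
Weeks to add: 19
Convert to days: 19 x 7 = 133 days
Add 133 days to 2025-11-08
Result: 2026-03-21

2026-03-21


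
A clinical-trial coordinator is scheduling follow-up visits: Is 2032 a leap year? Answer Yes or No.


Year: 2032
Divisible by 4? 2032 / 4 = 508.0 -> Yes
Divisible by 100? 2032 / 100 = 20.32 -> No
Divisible by 4 but not 100, so it IS a leap year

Yes


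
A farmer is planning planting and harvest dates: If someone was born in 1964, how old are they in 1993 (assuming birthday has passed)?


Birth year: 1964
Current year: 1993
Age = current year - birth year
Age = 1993 - 1964 = 29

29


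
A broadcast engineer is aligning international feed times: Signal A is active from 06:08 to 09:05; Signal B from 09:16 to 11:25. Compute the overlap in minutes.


Interval A: [368, 545] minutes from midnight
Interval B: [556, 685] minutes from midnight
Overlap start = max(368, 556) = 556
Overlap end = min(545, 685) = 545
End <= start, so the intervals do not overlap: 0 minutes

0


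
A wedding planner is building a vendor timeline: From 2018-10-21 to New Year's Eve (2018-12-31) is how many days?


Start: October 21, 2018
End: December 31, 2018
Days left in October: 10
November: 30
December: 31
Sum of remaining months: 61
Total: 10 + 61 = 71

71


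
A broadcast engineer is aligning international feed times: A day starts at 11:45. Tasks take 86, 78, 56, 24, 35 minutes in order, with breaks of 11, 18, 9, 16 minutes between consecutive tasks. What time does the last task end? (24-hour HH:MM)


Start: 11:45 = 705 min from midnight
  after task 1 (86 min): 13:11
  after break (11 min): 13:22
  after task 2 (78 min): 14:40
  after break (18 min): 14:58
  after task 3 (56 min): 15:54
  after break (9 min): 16:03
  after task 4 (24 min): 16:27
  after break (16 min): 16:43
  after task 5 (35 min): 17:18
Total elapsed: 333 minutes
End time: 17:18

17:18


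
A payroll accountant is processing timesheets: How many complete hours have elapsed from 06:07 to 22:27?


Start: 06:07
End: 22:27
Hour difference: 22 - 6 = 16 hours
Minute difference: 27 - 7 = 20 minutes
Total minutes: 980
Complete hours: 980 / 60 = 16 (remainder 20)

16


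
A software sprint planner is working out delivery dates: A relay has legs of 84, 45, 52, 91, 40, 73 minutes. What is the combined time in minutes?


Durations: 84, 45, 52, 91, 40, 73
Running sum: 84
+ 45 = 129
+ 52 = 181
+ 91 = 272
+ 40 = 312
+ 73 = 385
Total duration: 385 minutes
That is 6 hours and 25 minutes

385


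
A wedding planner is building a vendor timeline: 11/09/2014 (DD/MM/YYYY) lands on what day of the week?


Date: 2014-09-11
January 1, 2014 is a Wednesday
Day of year: 254
Offset from Jan 1: 253 days
253 mod 7 = 1
Result: Thursday

Thursday


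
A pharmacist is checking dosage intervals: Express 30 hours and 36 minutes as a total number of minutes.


Hours: 30
Extra minutes: 36
Minutes per hour: 60
Hours to minutes: 30 x 60 = 1800
Total: 1800 + 36 = 1836

1836


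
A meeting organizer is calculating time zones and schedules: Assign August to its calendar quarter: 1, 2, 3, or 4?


Month: August (month 8)
Q1: January-March (months 1-3)
Q2: April-June (months 4-6)
Q3: July-September (months 7-9)
Q4: October-December (months 10-12)
Month 8 falls in Q3

3


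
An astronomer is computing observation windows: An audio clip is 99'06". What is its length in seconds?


Minutes: 99
Seconds: 6
Convert minutes to seconds: 99 x 60 = 5940
Add remaining seconds: 5940 + 6 = 5946

5946


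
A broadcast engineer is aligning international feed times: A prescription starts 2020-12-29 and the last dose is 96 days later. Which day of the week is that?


Start: 2020-12-29 (Tuesday)
Step 1 - find target date: add 96 days
  2020-12-29 + 96 days = 2021-04-04
Step 2 - day of week:
  96 mod 7 = 5
  Tuesday + 5 days -> Sunday
Result: Sunday (2021-04-04)

Sunday


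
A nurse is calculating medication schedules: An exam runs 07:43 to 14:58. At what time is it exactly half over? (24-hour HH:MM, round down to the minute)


Start time: 07:43 = 463 minutes from midnight
End time: 14:58 = 898 minutes from midnight
Sum: 463 + 898 = 1361
Midpoint: 1361 / 2 = 680 minutes
Convert: 680 / 60 = 11 hours, 20 minutes
Result: 11:20

11:20


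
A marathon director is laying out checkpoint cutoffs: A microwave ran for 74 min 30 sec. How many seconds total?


Minutes: 74
Extra seconds: 30
Seconds per minute: 60
Minutes to seconds: 74 x 60 = 4440
Total: 4440 + 30 = 4470

4470


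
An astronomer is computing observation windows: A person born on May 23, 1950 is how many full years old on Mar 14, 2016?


Birth: 1950-05-23
Reference: 2016-03-14
Year difference: 2016 - 1950 = 66
Has birthday (05-23) occurred by 03-14? No
Birthday not yet reached this year -> subtract 1
Age in full years: 65

65


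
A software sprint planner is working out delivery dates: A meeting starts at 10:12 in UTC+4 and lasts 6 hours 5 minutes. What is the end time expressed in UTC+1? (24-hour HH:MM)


Start: 10:12 in UTC+4
Step 1 - add duration:
  minutes: 12 + 5 = 17
  hours: 10 + 6 + 0 = 16
  end in UTC+4: 16:17
Step 2 - convert UTC+4 -> UTC+1:
  offset difference: 1 - (4) = -3 hours
  16 + (-3) = 13 -> mod 24 = 13
Result: 13:17 in UTC+1

13:17


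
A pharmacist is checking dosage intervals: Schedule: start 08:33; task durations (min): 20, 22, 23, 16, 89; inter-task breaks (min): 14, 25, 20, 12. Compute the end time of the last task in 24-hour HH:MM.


Start: 08:33 = 513 min from midnight
  after task 1 (20 min): 08:53
  after break (14 min): 09:07
  after task 2 (22 min): 09:29
  after break (25 min): 09:54
  after task 3 (23 min): 10:17
  after break (20 min): 10:37
  after task 4 (16 min): 10:53
  after break (12 min): 11:05
  after task 5 (89 min): 12:34
Total elapsed: 241 minutes
End time: 12:34

12:34


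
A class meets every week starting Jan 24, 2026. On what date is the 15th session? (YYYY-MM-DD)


First occurrence: 2026-01-24 (occurrence 1)
Each occurrence is 7 days after the previous.
Occurrence 15 is 14 weeks after the first.
14 weeks = 98 days
2026-01-24 + 98 days = 2026-05-02

2026-05-02


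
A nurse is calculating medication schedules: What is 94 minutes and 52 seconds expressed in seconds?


Minutes: 94
Extra seconds: 52
Seconds per minute: 60
Minutes to seconds: 94 x 60 = 5640
Total: 5640 + 52 = 5692

5692


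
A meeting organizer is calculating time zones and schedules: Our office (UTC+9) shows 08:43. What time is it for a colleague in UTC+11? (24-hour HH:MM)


Local time: 08:43 at UTC+9 (offset 9h)
Target zone: UTC+11 (offset 11h)
Difference: 11 - (9) = 2 hours
Calculation: 8 + (2) = 10
Result: 10:43

10:43


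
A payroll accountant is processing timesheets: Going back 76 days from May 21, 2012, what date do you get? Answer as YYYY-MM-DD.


Start: 2012-05-21
Subtracting 76 days
Days already passed in May: 21
After going back through May: 55 more days to subtract
April 2012: 30 days, 25 remaining
March 2012 has 31 days, need 25
Result: 2012-03-06

2012-03-06


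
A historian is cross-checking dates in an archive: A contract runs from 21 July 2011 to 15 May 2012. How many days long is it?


Start date: 2011-07-21
End date: 2012-05-15
Jul 2011: +11 days
Aug 2011: +31 days
Sep 2011: +30 days
... (8 more months)
Total: 299 days

299


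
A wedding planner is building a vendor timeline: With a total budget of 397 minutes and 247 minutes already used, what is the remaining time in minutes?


Total budget: 397 minutes
Time used: 247 minutes
Remaining: 397 - 247 = 150 minutes
Percent used: 62.2%
Percent remaining: 37.8%

150


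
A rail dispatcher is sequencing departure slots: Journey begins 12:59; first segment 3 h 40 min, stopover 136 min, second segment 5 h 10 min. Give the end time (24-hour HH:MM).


Depart: 12:59
Leg 1: +220 min -> 16:39
Layover: +136 min -> 18:55
Leg 2: +310 min -> 00:05
Total travel: 666 minutes = 11h 6m
Arrival: 00:05

00:05


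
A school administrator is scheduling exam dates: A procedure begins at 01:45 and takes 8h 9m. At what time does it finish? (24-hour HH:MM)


Start time: 01:45
Adding: 8 hours 9 minutes
Minutes: 45 + 9 = 54
Hours: 1 + 8 + 0 = 9
Result: 09:54

09:54


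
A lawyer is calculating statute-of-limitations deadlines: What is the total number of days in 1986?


Year: 1986
Check leap year rules:
Divisible by 4? No
1986 is not a leap year
Days: 365

365


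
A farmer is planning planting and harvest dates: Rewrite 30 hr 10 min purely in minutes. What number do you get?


Hours: 30
Extra minutes: 10
Minutes per hour: 60
Hours to minutes: 30 x 60 = 1800
Total: 1800 + 10 = 1810

1810


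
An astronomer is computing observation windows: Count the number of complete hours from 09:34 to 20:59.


Start: 09:34
End: 20:59
Hour difference: 20 - 9 = 11 hours
Minute difference: 59 - 34 = 25 minutes
Total minutes: 685
Complete hours: 685 / 60 = 11 (remainder 25)

11


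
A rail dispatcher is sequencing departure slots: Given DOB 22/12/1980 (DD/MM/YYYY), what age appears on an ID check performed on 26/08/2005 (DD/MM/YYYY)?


Birth: 1980-12-22
Reference: 2005-08-26
Year difference: 2005 - 1980 = 25
Has birthday (12-22) occurred by 08-26? No
Birthday not yet reached this year -> subtract 1
Age in full years: 24

24


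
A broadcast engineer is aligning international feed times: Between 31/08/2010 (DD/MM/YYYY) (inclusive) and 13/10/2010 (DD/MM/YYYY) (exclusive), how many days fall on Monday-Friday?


Start: 2010-08-31 (Tuesday)
End (exclusive): 2010-10-13 (Wednesday)
Total calendar days: 43
Full weeks: 43 // 7 = 6 -> 30 weekdays
Remaining 1 days starting on Tuesday:
  Tue(w) -> 1 weekdays
Total business days: 30 + 1 = 31

31


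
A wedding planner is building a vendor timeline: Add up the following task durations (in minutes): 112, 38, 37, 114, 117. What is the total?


Durations: 112, 38, 37, 114, 117
Running sum: 112
+ 38 = 150
+ 37 = 187
+ 114 = 301
+ 117 = 418
Total duration: 418 minutes
That is 6 hours and 58 minutes

418


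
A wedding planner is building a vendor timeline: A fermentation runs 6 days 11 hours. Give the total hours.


Days: 6
Extra hours: 11
Hours per day: 24
Days to hours: 6 x 24 = 144
Total: 144 + 11 = 155

155


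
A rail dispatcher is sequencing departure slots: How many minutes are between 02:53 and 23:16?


Start time: 02:53 = 173 minutes from midnight
End time: 23:16 = 1396 minutes from midnight
Difference: 1396 - 173 = 1223 minutes
That is 20 hours and 23 minutes

1223


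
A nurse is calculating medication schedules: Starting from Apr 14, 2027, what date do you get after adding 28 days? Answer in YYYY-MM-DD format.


Start: 2027-04-14
Adding 28 days
Days remaining in April: 16
After April: 12 days still to add
May 2027 has 31 days, need 12
Result: 2027-05-12

2027-05-12


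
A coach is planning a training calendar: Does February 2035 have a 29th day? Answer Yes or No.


Year: 2035
Divisible by 4? 2035 / 4 = 508.75 -> No
Not divisible by 4, so NOT a leap year

No


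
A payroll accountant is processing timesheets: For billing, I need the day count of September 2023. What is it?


Month: September
Year: 2023
September is a 30-day month
Total: 30 days

30


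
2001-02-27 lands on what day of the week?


Date: 2001-02-27
January 1, 2001 is a Monday
Day of year: 58
Offset from Jan 1: 57 days
57 mod 7 = 1
Result: Tuesday

Tuesday


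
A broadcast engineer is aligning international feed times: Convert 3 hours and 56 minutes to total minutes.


Hours: 3
Minutes: 56
Convert hours to minutes: 3 x 60 = 180
Add remaining minutes: 180 + 56 = 236

236


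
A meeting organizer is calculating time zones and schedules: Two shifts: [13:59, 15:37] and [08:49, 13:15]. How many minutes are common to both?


Interval A: [839, 937] minutes from midnight
Interval B: [529, 795] minutes from midnight
Overlap start = max(839, 529) = 839
Overlap end = min(937, 795) = 795
End <= start, so the intervals do not overlap: 0 minutes

0


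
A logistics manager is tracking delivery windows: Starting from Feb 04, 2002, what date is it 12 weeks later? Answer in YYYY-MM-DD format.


Start: 2002-02-04
Weeks to add: 12
Convert to days: 12 x 7 = 84 days
Add 84 days to 2002-02-04
Result: 2002-04-29

2002-04-29


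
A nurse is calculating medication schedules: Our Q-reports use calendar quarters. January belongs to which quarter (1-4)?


Month: January (month 1)
Q1: January-March (months 1-3)
Q2: April-June (months 4-6)
Q3: July-September (months 7-9)
Q4: October-December (months 10-12)
Month 1 falls in Q1

1


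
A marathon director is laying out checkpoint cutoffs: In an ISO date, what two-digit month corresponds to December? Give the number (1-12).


Calendar month order:
11. November
12. December <--
December is month number 12

12


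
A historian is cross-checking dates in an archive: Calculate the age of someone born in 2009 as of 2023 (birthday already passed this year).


Birth year: 2009
Current year: 2023
Age = current year - birth year
Age = 2023 - 2009 = 14

14


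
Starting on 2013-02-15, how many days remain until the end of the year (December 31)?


Start: February 15, 2013
End: December 31, 2013
Days left in February: 13
March: 31
April: 30
May: 31
June: 30
... plus remaining months
Sum of remaining months: 306
Total: 13 + 306 = 319

319


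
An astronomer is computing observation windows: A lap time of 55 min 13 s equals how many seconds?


Minutes: 55
Seconds: 13
Convert minutes to seconds: 55 x 60 = 3300
Add remaining seconds: 3300 + 13 = 3313

3313


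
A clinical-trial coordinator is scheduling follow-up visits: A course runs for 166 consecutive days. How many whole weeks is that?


Total days: 166
Days per week: 7
Division: 166 / 7 = 23 remainder 5
Complete weeks: 23
Remaining days: 5

23


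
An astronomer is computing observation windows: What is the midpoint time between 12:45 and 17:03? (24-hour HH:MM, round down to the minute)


Start time: 12:45 = 765 minutes from midnight
End time: 17:03 = 1023 minutes from midnight
Sum: 765 + 1023 = 1788
Midpoint: 1788 / 2 = 894 minutes
Convert: 894 / 60 = 14 hours, 54 minutes
Result: 14:54

14:54


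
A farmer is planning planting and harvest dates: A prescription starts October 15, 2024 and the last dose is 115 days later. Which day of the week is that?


Start: 2024-10-15 (Tuesday)
Step 1 - find target date: add 115 days
  2024-10-15 + 115 days = 2025-02-07
Step 2 - day of week:
  115 mod 7 = 3
  Tuesday + 3 days -> Friday
Result: Friday (2025-02-07)

Friday


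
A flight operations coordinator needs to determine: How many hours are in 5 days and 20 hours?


Days: 5
Extra hours: 20
Hours per day: 24
Days to hours: 5 x 24 = 120
Total: 120 + 20 = 140

140


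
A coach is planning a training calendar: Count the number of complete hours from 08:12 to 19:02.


Start: 08:12
End: 19:02
Hour difference: 19 - 8 = 11 hours
Minute difference: 2 - 12 = -10 minutes
Total minutes: 650
Complete hours: 650 / 60 = 10 (remainder 50)

10


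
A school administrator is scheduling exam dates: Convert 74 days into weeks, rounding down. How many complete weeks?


Total days: 74
Days per week: 7
Division: 74 / 7 = 10 remainder 4
Complete weeks: 10
Remaining days: 4

10


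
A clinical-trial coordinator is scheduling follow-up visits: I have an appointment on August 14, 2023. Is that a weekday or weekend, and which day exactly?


Date: 2023-08-14
January 1, 2023 is a Sunday
Day of year: 226
Offset from Jan 1: 225 days
225 mod 7 = 1
Result: Monday

Monday


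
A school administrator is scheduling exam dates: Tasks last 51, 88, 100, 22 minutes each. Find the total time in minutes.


Durations: 51, 88, 100, 22
Running sum: 51
+ 88 = 139
+ 100 = 239
+ 22 = 261
Total duration: 261 minutes
That is 4 hours and 21 minutes

261


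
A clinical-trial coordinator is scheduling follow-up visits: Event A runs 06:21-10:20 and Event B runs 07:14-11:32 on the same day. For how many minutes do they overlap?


Interval A: [381, 620] minutes from midnight
Interval B: [434, 692] minutes from midnight
Overlap start = max(381, 434) = 434
Overlap end = min(620, 692) = 620
Overlap = 620 - 434 = 186 minutes

186


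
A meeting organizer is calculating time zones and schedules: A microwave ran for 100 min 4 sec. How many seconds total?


Minutes: 100
Extra seconds: 4
Seconds per minute: 60
Minutes to seconds: 100 x 60 = 6000
Total: 6000 + 4 = 6004

6004


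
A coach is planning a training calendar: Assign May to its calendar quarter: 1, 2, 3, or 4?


Month: May (month 5)
Q1: January-March (months 1-3)
Q2: April-June (months 4-6)
Q3: July-September (months 7-9)
Q4: October-December (months 10-12)
Month 5 falls in Q2

2


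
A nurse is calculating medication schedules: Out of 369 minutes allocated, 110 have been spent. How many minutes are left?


Total budget: 369 minutes
Time used: 110 minutes
Remaining: 369 - 110 = 259 minutes
Percent used: 29.8%
Percent remaining: 70.2%

259


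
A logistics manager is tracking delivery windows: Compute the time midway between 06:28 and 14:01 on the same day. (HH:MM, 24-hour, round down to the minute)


Start time: 06:28 = 388 minutes from midnight
End time: 14:01 = 841 minutes from midnight
Sum: 388 + 841 = 1229
Midpoint: 1229 / 2 = 614 minutes
Convert: 614 / 60 = 10 hours, 14 minutes
Result: 10:14

10:14


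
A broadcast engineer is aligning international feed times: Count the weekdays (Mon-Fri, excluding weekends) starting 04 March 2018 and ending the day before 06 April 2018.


Start: 2018-03-04 (Sunday)
End (exclusive): 2018-04-06 (Friday)
Total calendar days: 33
Full weeks: 33 // 7 = 4 -> 20 weekdays
Remaining 5 days starting on Sunday:
  Sun(-), Mon(w), Tue(w), Wed(w), Thu(w) -> 4 weekdays
Total business days: 20 + 4 = 24

24


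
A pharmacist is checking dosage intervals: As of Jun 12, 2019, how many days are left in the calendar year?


Start: June 12, 2019
End: December 31, 2019
Days left in June: 18
July: 31
August: 31
September: 30
October: 31
... plus remaining months
Sum of remaining months: 184
Total: 18 + 184 = 202

202


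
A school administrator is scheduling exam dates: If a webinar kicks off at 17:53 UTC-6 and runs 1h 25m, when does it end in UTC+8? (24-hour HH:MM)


Start: 17:53 in UTC-6
Step 1 - add duration:
  minutes: 53 + 25 = 78 (carry 1h)
  hours: 17 + 1 + 1 = 19
  end in UTC-6: 19:18
Step 2 - convert UTC-6 -> UTC+8:
  offset difference: 8 - (-6) = 14 hours
  19 + (14) = 33 -> mod 24 = 9
Result: 09:18 in UTC+8

09:18


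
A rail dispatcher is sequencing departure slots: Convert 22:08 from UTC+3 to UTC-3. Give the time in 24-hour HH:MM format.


Local time: 22:08 at UTC+3 (offset 3h)
Target zone: UTC-3 (offset -3h)
Difference: -3 - (3) = -6 hours
Calculation: 22 + (-6) = 16
Result: 16:08

16:08


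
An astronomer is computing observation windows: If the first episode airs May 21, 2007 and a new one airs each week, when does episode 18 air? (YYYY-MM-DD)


First occurrence: 2007-05-21 (occurrence 1)
Each occurrence is 7 days after the previous.
Occurrence 18 is 17 weeks after the first.
17 weeks = 119 days
2007-05-21 + 119 days = 2007-09-17

2007-09-17


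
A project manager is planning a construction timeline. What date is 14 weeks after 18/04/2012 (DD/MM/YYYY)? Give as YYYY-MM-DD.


Start: 2012-04-18
Weeks to add: 14
Convert to days: 14 x 7 = 98 days
Add 98 days to 2012-04-18
Result: 2012-07-25

2012-07-25


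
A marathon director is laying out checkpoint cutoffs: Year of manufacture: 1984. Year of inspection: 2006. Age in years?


Birth year: 1984
Current year: 2006
Age = current year - birth year
Age = 2006 - 1984 = 22

22


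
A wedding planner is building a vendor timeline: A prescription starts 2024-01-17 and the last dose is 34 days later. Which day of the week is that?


Start: 2024-01-17 (Wednesday)
Step 1 - find target date: add 34 days
  2024-01-17 + 34 days = 2024-02-20
Step 2 - day of week:
  34 mod 7 = 6
  Wednesday + 6 days -> Tuesday
Result: Tuesday (2024-02-20)

Tuesday


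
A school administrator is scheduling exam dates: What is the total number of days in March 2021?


Month: March
Year: 2021
March is a 31-day month
Total: 31 days

31


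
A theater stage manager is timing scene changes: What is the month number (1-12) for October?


Calendar month order:
9. September
10. October <--
11. November
October is month number 10

10


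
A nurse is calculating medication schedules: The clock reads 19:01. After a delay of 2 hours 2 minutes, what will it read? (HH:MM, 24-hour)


Start time: 19:01
Adding: 2 hours 2 minutes
Minutes: 1 + 2 = 3
Hours: 19 + 2 + 0 = 21
Result: 21:03

21:03


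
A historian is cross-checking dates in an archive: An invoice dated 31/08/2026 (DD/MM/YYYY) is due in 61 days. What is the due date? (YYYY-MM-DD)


Start: 2026-08-31
Adding 61 days
Days remaining in August: 0
After August: 61 days still to add
September 2026: 30 days, 31 remaining
October 2026 has 31 days, need 31
Result: 2026-10-31

2026-10-31


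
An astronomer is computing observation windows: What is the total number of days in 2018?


Year: 2018
Check leap year rules:
Divisible by 4? No
2018 is not a leap year
Days: 365

365


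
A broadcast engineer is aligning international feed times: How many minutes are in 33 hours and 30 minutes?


Hours: 33
Extra minutes: 30
Minutes per hour: 60
Hours to minutes: 33 x 60 = 1980
Total: 1980 + 30 = 2010

2010


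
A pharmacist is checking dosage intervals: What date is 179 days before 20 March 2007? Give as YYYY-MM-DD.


Start: 2007-03-20
Subtracting 179 days
Days already passed in March: 20
After going back through March: 159 more days to subtract
February 2007: 28 days, 131 remaining
January 2007: 31 days, 100 remaining
December 2006: 31 days, 69 remaining
November 2006: 30 days, 39 remaining
Result: 2006-09-22

2006-09-22


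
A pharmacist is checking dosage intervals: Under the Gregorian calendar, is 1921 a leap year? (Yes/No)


Year: 1921
Divisible by 4? 1921 / 4 = 480.25 -> No
Not divisible by 4, so NOT a leap year

No


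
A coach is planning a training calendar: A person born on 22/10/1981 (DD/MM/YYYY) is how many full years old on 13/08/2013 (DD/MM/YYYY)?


Birth: 1981-10-22
Reference: 2013-08-13
Year difference: 2013 - 1981 = 32
Has birthday (10-22) occurred by 08-13? No
Birthday not yet reached this year -> subtract 1
Age in full years: 31

31


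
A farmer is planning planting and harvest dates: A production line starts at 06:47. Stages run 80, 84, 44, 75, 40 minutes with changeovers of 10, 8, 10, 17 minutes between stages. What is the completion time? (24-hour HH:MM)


Start: 06:47 = 407 min from midnight
  after task 1 (80 min): 08:07
  after break (10 min): 08:17
  after task 2 (84 min): 09:41
  after break (8 min): 09:49
  after task 3 (44 min): 10:33
  after break (10 min): 10:43
  after task 4 (75 min): 11:58
  after break (17 min): 12:15
  after task 5 (40 min): 12:55
Total elapsed: 368 minutes
End time: 12:55

12:55


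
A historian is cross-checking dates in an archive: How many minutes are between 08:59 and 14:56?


Start time: 08:59 = 539 minutes from midnight
End time: 14:56 = 896 minutes from midnight
Difference: 896 - 539 = 357 minutes
That is 5 hours and 57 minutes

357


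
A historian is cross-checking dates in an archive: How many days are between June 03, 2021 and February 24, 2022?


Start date: 2021-06-03
End date: 2022-02-24
Jun 2021: +28 days
Jul 2021: +31 days
Aug 2021: +31 days
... (6 more months)
Total: 266 days

266


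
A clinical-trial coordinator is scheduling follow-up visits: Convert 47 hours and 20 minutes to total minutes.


Hours: 47
Minutes: 20
Convert hours to minutes: 47 x 60 = 2820
Add remaining minutes: 2820 + 20 = 2840

2840


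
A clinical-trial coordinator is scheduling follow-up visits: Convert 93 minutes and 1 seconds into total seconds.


Minutes: 93
Seconds: 1
Convert minutes to seconds: 93 x 60 = 5580
Add remaining seconds: 5580 + 1 = 5581

5581


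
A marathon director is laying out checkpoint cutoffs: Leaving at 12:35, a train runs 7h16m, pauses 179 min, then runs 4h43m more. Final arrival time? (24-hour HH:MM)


Depart: 12:35
Leg 1: +436 min -> 19:51
Layover: +179 min -> 22:50
Leg 2: +283 min -> 03:33
Total travel: 898 minutes = 14h 58m
Arrival: 03:33

03:33


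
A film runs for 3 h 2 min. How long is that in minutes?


Hours: 3
Minutes: 2
Convert hours to minutes: 3 x 60 = 180
Add remaining minutes: 180 + 2 = 182

182


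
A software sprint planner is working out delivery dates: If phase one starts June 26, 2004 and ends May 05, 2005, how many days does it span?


Start date: 2004-06-26
End date: 2005-05-05
Jun 2004: +5 days
Jul 2004: +31 days
Aug 2004: +31 days
... (9 more months)
Total: 313 days

313


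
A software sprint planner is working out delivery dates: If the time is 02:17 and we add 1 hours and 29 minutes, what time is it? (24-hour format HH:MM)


Start time: 02:17
Adding: 1 hours 29 minutes
Minutes: 17 + 29 = 46
Hours: 2 + 1 + 0 = 3
Result: 03:46

03:46


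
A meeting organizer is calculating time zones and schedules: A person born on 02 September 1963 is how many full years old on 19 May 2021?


Birth: 1963-09-02
Reference: 2021-05-19
Year difference: 2021 - 1963 = 58
Has birthday (09-02) occurred by 05-19? No
Birthday not yet reached this year -> subtract 1
Age in full years: 57

57


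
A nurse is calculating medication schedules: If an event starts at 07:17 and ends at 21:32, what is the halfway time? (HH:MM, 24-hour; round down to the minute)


Start time: 07:17 = 437 minutes from midnight
End time: 21:32 = 1292 minutes from midnight
Sum: 437 + 1292 = 1729
Midpoint: 1729 / 2 = 864 minutes
Convert: 864 / 60 = 14 hours, 24 minutes
Result: 14:24

14:24


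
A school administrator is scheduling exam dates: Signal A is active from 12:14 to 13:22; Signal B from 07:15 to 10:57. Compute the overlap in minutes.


Interval A: [734, 802] minutes from midnight
Interval B: [435, 657] minutes from midnight
Overlap start = max(734, 435) = 734
Overlap end = min(802, 657) = 657
End <= start, so the intervals do not overlap: 0 minutes

0


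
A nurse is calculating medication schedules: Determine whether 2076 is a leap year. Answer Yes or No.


Year: 2076
Divisible by 4? 2076 / 4 = 519.0 -> Yes
Divisible by 100? 2076 / 100 = 20.76 -> No
Divisible by 4 but not 100, so it IS a leap year

Yes


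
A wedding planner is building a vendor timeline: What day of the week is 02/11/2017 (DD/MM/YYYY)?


Date: 2017-11-02
January 1, 2017 is a Sunday
Day of year: 306
Offset from Jan 1: 305 days
305 mod 7 = 4
Result: Thursday

Thursday


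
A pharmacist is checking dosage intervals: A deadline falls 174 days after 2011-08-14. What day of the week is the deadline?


Start: 2011-08-14 (Sunday)
Step 1 - find target date: add 174 days
  2011-08-14 + 174 days = 2012-02-04
Step 2 - day of week:
  174 mod 7 = 6
  Sunday + 6 days -> Saturday
Result: Saturday (2012-02-04)

Saturday


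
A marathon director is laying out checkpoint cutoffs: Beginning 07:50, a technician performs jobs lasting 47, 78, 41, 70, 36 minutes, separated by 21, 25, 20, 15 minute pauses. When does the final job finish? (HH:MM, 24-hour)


Start: 07:50 = 470 min from midnight
  after task 1 (47 min): 08:37
  after break (21 min): 08:58
  after task 2 (78 min): 10:16
  after break (25 min): 10:41
  after task 3 (41 min): 11:22
  after break (20 min): 11:42
  after task 4 (70 min): 12:52
  after break (15 min): 13:07
  after task 5 (36 min): 13:43
Total elapsed: 353 minutes
End time: 13:43

13:43


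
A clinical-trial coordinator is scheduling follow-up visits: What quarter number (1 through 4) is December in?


Month: December (month 12)
Q1: January-March (months 1-3)
Q2: April-June (months 4-6)
Q3: July-September (months 7-9)
Q4: October-December (months 10-12)
Month 12 falls in Q4

4


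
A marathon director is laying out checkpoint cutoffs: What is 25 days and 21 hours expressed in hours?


Days: 25
Extra hours: 21
Hours per day: 24
Days to hours: 25 x 24 = 600
Total: 600 + 21 = 621

621


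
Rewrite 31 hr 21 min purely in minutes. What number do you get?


Hours: 31
Extra minutes: 21
Minutes per hour: 60
Hours to minutes: 31 x 60 = 1860
Total: 1860 + 21 = 1881

1881


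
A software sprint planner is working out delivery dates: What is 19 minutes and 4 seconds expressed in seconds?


Minutes: 19
Extra seconds: 4
Seconds per minute: 60
Minutes to seconds: 19 x 60 = 1140
Total: 1140 + 4 = 1144

1144


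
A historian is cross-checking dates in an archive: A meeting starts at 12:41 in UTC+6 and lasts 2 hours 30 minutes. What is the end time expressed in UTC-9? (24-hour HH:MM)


Start: 12:41 in UTC+6
Step 1 - add duration:
  minutes: 41 + 30 = 71 (carry 1h)
  hours: 12 + 2 + 1 = 15
  end in UTC+6: 15:11
Step 2 - convert UTC+6 -> UTC-9:
  offset difference: -9 - (6) = -15 hours
  15 + (-15) = 0 -> mod 24 = 0
Result: 00:11 in UTC-9

00:11


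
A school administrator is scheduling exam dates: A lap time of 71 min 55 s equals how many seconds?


Minutes: 71
Seconds: 55
Convert minutes to seconds: 71 x 60 = 4260
Add remaining seconds: 4260 + 55 = 4315

4315


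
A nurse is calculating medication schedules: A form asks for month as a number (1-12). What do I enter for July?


Calendar month order:
6. June
7. July <--
8. August
July is month number 7

7


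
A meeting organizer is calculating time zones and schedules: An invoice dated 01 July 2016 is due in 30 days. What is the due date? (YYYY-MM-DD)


Start: 2016-07-01
Adding 30 days
Days remaining in July: 30
Result: 2016-07-31

2016-07-31


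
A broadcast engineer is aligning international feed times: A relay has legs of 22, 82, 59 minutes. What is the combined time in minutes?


Durations: 22, 82, 59
Running sum: 22
+ 82 = 104
+ 59 = 163
Total duration: 163 minutes
That is 2 hours and 43 minutes

163


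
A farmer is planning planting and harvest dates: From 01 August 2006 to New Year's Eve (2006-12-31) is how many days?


Start: August 01, 2006
End: December 31, 2006
Days left in August: 30
September: 30
October: 31
November: 30
December: 31
Sum of remaining months: 122
Total: 30 + 122 = 152

152


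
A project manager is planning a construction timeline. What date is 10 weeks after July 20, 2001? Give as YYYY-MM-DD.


Start: 2001-07-20
Weeks to add: 10
Convert to days: 10 x 7 = 70 days
Add 70 days to 2001-07-20
Result: 2001-09-28

2001-09-28


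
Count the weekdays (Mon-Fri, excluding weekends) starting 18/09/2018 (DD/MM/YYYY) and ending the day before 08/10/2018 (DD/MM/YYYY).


Start: 2018-09-18 (Tuesday)
End (exclusive): 2018-10-08 (Monday)
Total calendar days: 20
Full weeks: 20 // 7 = 2 -> 10 weekdays
Remaining 6 days starting on Tuesday:
  Tue(w), Wed(w), Thu(w), Fri(w), Sat(-), Sun(-) -> 4 weekdays
Total business days: 10 + 4 = 14

14


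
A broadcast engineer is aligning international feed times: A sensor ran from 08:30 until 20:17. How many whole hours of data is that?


Start: 08:30
End: 20:17
Hour difference: 20 - 8 = 12 hours
Minute difference: 17 - 30 = -13 minutes
Total minutes: 707
Complete hours: 707 / 60 = 11 (remainder 47)

11


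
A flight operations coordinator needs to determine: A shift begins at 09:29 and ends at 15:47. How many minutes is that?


Start time: 09:29 = 569 minutes from midnight
End time: 15:47 = 947 minutes from midnight
Difference: 947 - 569 = 378 minutes
That is 6 hours and 18 minutes

378


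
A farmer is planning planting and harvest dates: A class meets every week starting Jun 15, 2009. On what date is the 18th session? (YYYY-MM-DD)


First occurrence: 2009-06-15 (occurrence 1)
Each occurrence is 7 days after the previous.
Occurrence 18 is 17 weeks after the first.
17 weeks = 119 days
2009-06-15 + 119 days = 2009-10-12

2009-10-12


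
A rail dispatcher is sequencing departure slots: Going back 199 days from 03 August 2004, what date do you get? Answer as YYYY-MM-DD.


Start: 2004-08-03
Subtracting 199 days
Days already passed in August: 3
After going back through August: 196 more days to subtract
July 2004: 31 days, 165 remaining
June 2004: 30 days, 135 remaining
May 2004: 31 days, 104 remaining
April 2004: 30 days, 74 remaining
Result: 2004-01-17

2004-01-17


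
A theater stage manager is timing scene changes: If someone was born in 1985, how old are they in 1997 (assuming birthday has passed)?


Birth year: 1985
Current year: 1997
Age = current year - birth year
Age = 1997 - 1985 = 12

12


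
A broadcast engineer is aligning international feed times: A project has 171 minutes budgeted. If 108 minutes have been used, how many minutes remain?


Total budget: 171 minutes
Time used: 108 minutes
Remaining: 171 - 108 = 63 minutes
Percent used: 63.2%
Percent remaining: 36.8%

63


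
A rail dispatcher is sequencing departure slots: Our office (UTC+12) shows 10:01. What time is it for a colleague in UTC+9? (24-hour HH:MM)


Local time: 10:01 at UTC+12 (offset 12h)
Target zone: UTC+9 (offset 9h)
Difference: 9 - (12) = -3 hours
Calculation: 10 + (-3) = 7
Result: 07:01

07:01


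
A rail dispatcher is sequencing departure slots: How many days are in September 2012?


Month: September
Year: 2012
September is a 30-day month
Total: 30 days

30


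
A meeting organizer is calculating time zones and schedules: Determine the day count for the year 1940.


Year: 1940
Check leap year rules:
Divisible by 4? Yes
Divisible by 100? No
1940 is a leap year
Days: 366

366


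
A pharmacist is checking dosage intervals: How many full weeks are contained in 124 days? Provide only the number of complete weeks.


Total days: 124
Days per week: 7
Division: 124 / 7 = 17 remainder 5
Complete weeks: 17
Remaining days: 5

17


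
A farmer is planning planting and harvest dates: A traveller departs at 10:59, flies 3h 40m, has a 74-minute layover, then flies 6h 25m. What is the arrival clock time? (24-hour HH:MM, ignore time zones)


Depart: 10:59
Leg 1: +220 min -> 14:39
Layover: +74 min -> 15:53
Leg 2: +385 min -> 22:18
Total travel: 679 minutes = 11h 19m
Arrival: 22:18

22:18


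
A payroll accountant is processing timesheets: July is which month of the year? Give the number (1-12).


Calendar month order:
6. June
7. July <--
8. August
July is month number 7

7


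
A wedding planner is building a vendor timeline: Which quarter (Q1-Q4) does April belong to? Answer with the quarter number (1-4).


Month: April (month 4)
Q1: January-March (months 1-3)
Q2: April-June (months 4-6)
Q3: July-September (months 7-9)
Q4: October-December (months 10-12)
Month 4 falls in Q2

2


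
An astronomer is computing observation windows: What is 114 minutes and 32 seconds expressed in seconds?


Minutes: 114
Extra seconds: 32
Seconds per minute: 60
Minutes to seconds: 114 x 60 = 6840
Total: 6840 + 32 = 6872

6872


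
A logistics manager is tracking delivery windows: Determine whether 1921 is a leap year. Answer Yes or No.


Year: 1921
Divisible by 4? 1921 / 4 = 480.25 -> No
Not divisible by 4, so NOT a leap year

No


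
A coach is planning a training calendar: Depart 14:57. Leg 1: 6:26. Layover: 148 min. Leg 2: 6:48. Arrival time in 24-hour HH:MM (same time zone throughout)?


Depart: 14:57
Leg 1: +386 min -> 21:23
Layover: +148 min -> 23:51
Leg 2: +408 min -> 06:39
Total travel: 942 minutes = 15h 42m
Arrival: 06:39

06:39


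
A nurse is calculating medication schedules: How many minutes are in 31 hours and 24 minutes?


Hours: 31
Extra minutes: 24
Minutes per hour: 60
Hours to minutes: 31 x 60 = 1860
Total: 1860 + 24 = 1884

1884


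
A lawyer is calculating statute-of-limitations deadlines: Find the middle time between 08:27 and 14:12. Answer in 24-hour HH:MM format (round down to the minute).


Start time: 08:27 = 507 minutes from midnight
End time: 14:12 = 852 minutes from midnight
Sum: 507 + 852 = 1359
Midpoint: 1359 / 2 = 679 minutes
Convert: 679 / 60 = 11 hours, 19 minutes
Result: 11:19

11:19


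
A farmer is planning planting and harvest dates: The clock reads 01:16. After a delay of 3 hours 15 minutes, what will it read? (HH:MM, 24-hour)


Start time: 01:16
Adding: 3 hours 15 minutes
Minutes: 16 + 15 = 31
Hours: 1 + 3 + 0 = 4
Result: 04:31

04:31


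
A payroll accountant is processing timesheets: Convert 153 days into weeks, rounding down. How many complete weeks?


Total days: 153
Days per week: 7
Division: 153 / 7 = 21 remainder 6
Complete weeks: 21
Remaining days: 6

21


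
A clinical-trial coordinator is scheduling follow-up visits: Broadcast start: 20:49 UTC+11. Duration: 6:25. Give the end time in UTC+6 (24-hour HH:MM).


Start: 20:49 in UTC+11
Step 1 - add duration:
  minutes: 49 + 25 = 74 (carry 1h)
  hours: 20 + 6 + 1 = 27
  end in UTC+11: 03:14
Step 2 - convert UTC+11 -> UTC+6:
  offset difference: 6 - (11) = -5 hours
  3 + (-5) = -2 -> mod 24 = 22
Result: 22:14 in UTC+6

22:14


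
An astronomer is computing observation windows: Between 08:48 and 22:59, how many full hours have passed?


Start: 08:48
End: 22:59
Hour difference: 22 - 8 = 14 hours
Minute difference: 59 - 48 = 11 minutes
Total minutes: 851
Complete hours: 851 / 60 = 14 (remainder 11)

14


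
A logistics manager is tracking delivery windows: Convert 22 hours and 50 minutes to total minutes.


Hours: 22
Minutes: 50
Convert hours to minutes: 22 x 60 = 1320
Add remaining minutes: 1320 + 50 = 1370

1370


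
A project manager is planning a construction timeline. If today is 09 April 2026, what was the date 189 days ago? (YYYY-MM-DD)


Start: 2026-04-09
Subtracting 189 days
Days already passed in April: 9
After going back through April: 180 more days to subtract
March 2026: 31 days, 149 remaining
February 2026: 28 days, 121 remaining
January 2026: 31 days, 90 remaining
December 2025: 31 days, 59 remaining
Result: 2025-10-02

2025-10-02


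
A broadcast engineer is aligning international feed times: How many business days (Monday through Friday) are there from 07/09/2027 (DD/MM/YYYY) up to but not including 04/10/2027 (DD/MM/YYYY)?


Start: 2027-09-07 (Tuesday)
End (exclusive): 2027-10-04 (Monday)
Total calendar days: 27
Full weeks: 27 // 7 = 3 -> 15 weekdays
Remaining 6 days starting on Tuesday:
  Tue(w), Wed(w), Thu(w), Fri(w), Sat(-), Sun(-) -> 4 weekdays
Total business days: 15 + 4 = 19

19


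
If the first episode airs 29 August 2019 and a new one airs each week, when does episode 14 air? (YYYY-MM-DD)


First occurrence: 2019-08-29 (occurrence 1)
Each occurrence is 7 days after the previous.
Occurrence 14 is 13 weeks after the first.
13 weeks = 91 days
2019-08-29 + 91 days = 2019-11-28

2019-11-28


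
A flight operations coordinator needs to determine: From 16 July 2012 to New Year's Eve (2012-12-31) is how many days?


Start: July 16, 2012
End: December 31, 2012
Days left in July: 15
August: 31
September: 30
October: 31
November: 30
... plus remaining months
Sum of remaining months: 153
Total: 15 + 153 = 168

168


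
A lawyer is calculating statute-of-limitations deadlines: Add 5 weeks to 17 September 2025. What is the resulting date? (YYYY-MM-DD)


Start: 2025-09-17
Weeks to add: 5
Convert to days: 5 x 7 = 35 days
Add 35 days to 2025-09-17
Result: 2025-10-22

2025-10-22


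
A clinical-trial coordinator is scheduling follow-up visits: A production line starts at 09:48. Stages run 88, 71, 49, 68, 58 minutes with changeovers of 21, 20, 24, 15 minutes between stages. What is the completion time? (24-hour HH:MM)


Start: 09:48 = 588 min from midnight
  after task 1 (88 min): 11:16
  after break (21 min): 11:37
  after task 2 (71 min): 12:48
  after break (20 min): 13:08
  after task 3 (49 min): 13:57
  after break (24 min): 14:21
  after task 4 (68 min): 15:29
  after break (15 min): 15:44
  after task 5 (58 min): 16:42
Total elapsed: 414 minutes
End time: 16:42

16:42
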